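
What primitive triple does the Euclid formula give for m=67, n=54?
(1573, 7236, 7405)

Euclid's formula: a = m² - n², b = 2mn, c = m² + n²
m = 67, n = 54
a = 67² - 54² = 4489 - 2916 = 1573
b = 2 × 67 × 54 = 7236
c = 67² + 54² = 4489 + 2916 = 7405
Verification: 1573² + 7236² = 2474329 + 52359696 = 54834025 = 7405² ✓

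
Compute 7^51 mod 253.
51

Repeated squaring. Binary of 51 = 110011.
7^1 ≡ 7 (mod 253); 7^2 ≡ 49 (mod 253); 7^4 ≡ 124 (mod 253); 7^8 ≡ 196 (mod 253); 7^16 ≡ 213 (mod 253); 7^32 ≡ 82 (mod 253)
7^51 = 7^1 × 7^2 × 7^16 × 7^32 ≡ 51 (mod 253)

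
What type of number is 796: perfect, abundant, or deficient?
deficient

Proper divisors of 796: sum = 1 + 2 + 4 + 199 + 398 = 604
Since 604 < 796, 796 is deficient.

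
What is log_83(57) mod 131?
57

Baby-step giant-step with step n = ⌈√131⌉ = 12.
Baby steps 83^j mod 131 (j:value) for j=0..11: 0:1, 1:83, 2:77, 3:103, 4:34, 5:71, 6:129, 7:96, 8:108, 9:56, 10:63, 11:120.
Giant-step multiplier: 83^(-12) ≡ 83^(130-12) = 83^118 ≡ 33 (mod 131).
Giant steps γ_i = 57·33^i mod 131: γ_0=57, γ_1=47, γ_2=110, γ_3=93, γ_4=56 (in table at j=9).
x = i·n + j = 4·12 + 9 = 57.
Check: 83^57 ≡ 57 (mod 131).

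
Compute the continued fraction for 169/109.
[1; 1, 1, 4, 2, 5]

Euclidean algorithm steps:
169 = 1 × 109 + 60
109 = 1 × 60 + 49
60 = 1 × 49 + 11
49 = 4 × 11 + 5
11 = 2 × 5 + 1
5 = 5 × 1 + 0
Continued fraction: [1; 1, 1, 4, 2, 5]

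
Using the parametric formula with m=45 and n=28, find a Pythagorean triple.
(1241, 2520, 2809)

Euclid's formula: a = m² - n², b = 2mn, c = m² + n²
m = 45, n = 28
a = 45² - 28² = 2025 - 784 = 1241
b = 2 × 45 × 28 = 2520
c = 45² + 28² = 2025 + 784 = 2809
Verification: 1241² + 2520² = 1540081 + 6350400 = 7890481 = 2809² ✓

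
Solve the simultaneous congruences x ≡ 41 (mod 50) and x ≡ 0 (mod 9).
441

Using Chinese Remainder Theorem:
M = 50 × 9 = 450
M1 = 9, M2 = 50
y1 = 9^(-1) mod 50 = 39
y2 = 50^(-1) mod 9 = 2
x = (41×9×39 + 0×50×2) mod 450 = 441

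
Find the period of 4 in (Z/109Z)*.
18

109 is prime, so ord(4) divides φ(109) = 108.
Divisors of 108: 1, 2, 3, 4, 6, 9, 12, 18, 27, 36, 54, 108.
Repeated squaring: 4^1 ≡ 4, 4^2 ≡ 16, 4^4 ≡ 38, 4^8 ≡ 27, 4^16 ≡ 75, 4^32 ≡ 66, 4^64 ≡ 105 (mod 109).
Test 4^d mod 109 for each divisor d in increasing order:
4^1 ≡ 4
4^2 ≡ 16
4^3 = 4^2·4^1 ≡ 64
4^4 ≡ 38
4^6 = 4^4·4^2 ≡ 63
4^9 = 4^8·4^1 ≡ 108
4^12 = 4^8·4^4 ≡ 45
4^18 = 4^16·4^2 ≡ 1  ← first divisor giving 1
The order is 18.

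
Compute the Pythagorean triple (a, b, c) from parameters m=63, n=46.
(1853, 5796, 6085)

Euclid's formula: a = m² - n², b = 2mn, c = m² + n²
m = 63, n = 46
a = 63² - 46² = 3969 - 2116 = 1853
b = 2 × 63 × 46 = 5796
c = 63² + 46² = 3969 + 2116 = 6085
Verification: 1853² + 5796² = 3433609 + 33593616 = 37027225 = 6085² ✓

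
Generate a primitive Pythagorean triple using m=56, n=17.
(2847, 1904, 3425)

Euclid's formula: a = m² - n², b = 2mn, c = m² + n²
m = 56, n = 17
a = 56² - 17² = 3136 - 289 = 2847
b = 2 × 56 × 17 = 1904
c = 56² + 17² = 3136 + 289 = 3425
Verification: 2847² + 1904² = 8105409 + 3625216 = 11730625 = 3425² ✓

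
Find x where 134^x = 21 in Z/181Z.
137

Baby-step giant-step with step n = ⌈√181⌉ = 14.
Baby steps 134^j mod 181 (j:value) for j=0..13: 0:1, 1:134, 2:37, 3:71, 4:102, 5:93, 6:154, 7:2, 8:87, 9:74, 10:142, 11:23, 12:5, 13:127.
Giant-step multiplier: 134^(-14) ≡ 134^(180-14) = 134^166 ≡ 136 (mod 181).
Giant steps γ_i = 21·136^i mod 181: γ_0=21, γ_1=141, γ_2=171, γ_3=88, γ_4=22, γ_5=96, γ_6=24, γ_7=6, γ_8=92, γ_9=23 (in table at j=11).
x = i·n + j = 9·14 + 11 = 137.
Check: 134^137 ≡ 21 (mod 181).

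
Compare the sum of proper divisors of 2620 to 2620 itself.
abundant

Proper divisors of 2620: sum = 1 + 2 + 4 + 5 + 10 + 20 + 131 + 262 + 524 + 655 + 1310 = 2924
Since 2924 > 2620, 2620 is abundant.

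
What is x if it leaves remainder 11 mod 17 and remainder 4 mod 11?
147

Using Chinese Remainder Theorem:
M = 17 × 11 = 187
M1 = 11, M2 = 17
y1 = 11^(-1) mod 17 = 14
y2 = 17^(-1) mod 11 = 2
x = (11×11×14 + 4×17×2) mod 187 = 147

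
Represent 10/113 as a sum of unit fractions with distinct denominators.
1/12 + 1/194 + 1/131532

Greedy algorithm:
10/113: ceiling(113/10) = 12, use 1/12
7/1356: ceiling(1356/7) = 194, use 1/194
1/131532: ceiling(131532/1) = 131532, use 1/131532
Result: 10/113 = 1/12 + 1/194 + 1/131532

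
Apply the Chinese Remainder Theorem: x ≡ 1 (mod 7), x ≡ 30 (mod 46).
260

Using Chinese Remainder Theorem:
M = 7 × 46 = 322
M1 = 46, M2 = 7
y1 = 46^(-1) mod 7 = 2
y2 = 7^(-1) mod 46 = 33
x = (1×46×2 + 30×7×33) mod 322 = 260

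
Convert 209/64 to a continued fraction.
[3; 3, 1, 3, 4]

Euclidean algorithm steps:
209 = 3 × 64 + 17
64 = 3 × 17 + 13
17 = 1 × 13 + 4
13 = 3 × 4 + 1
4 = 4 × 1 + 0
Continued fraction: [3; 3, 1, 3, 4]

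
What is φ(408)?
128

408 = 2^3 × 3 × 17
φ(n) = n × ∏(1 - 1/p) for each prime p dividing n
φ(408) = 408 × (1 - 1/2) × (1 - 1/3) × (1 - 1/17) = 128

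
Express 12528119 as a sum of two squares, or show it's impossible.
Not possible

Factorization: 12528119 = 59^3 × 61
By Fermat: n is sum of two squares iff every prime p ≡ 3 (mod 4) appears to even power.
Prime(s) ≡ 3 (mod 4) with odd exponent: [(59, 3)]
Therefore 12528119 cannot be expressed as a² + b².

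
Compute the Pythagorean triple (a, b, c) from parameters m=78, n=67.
(1595, 10452, 10573)

Euclid's formula: a = m² - n², b = 2mn, c = m² + n²
m = 78, n = 67
a = 78² - 67² = 6084 - 4489 = 1595
b = 2 × 78 × 67 = 10452
c = 78² + 67² = 6084 + 4489 = 10573
Verification: 1595² + 10452² = 2544025 + 109244304 = 111788329 = 10573² ✓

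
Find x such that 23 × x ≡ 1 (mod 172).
15

gcd(23, 172) = 1, so the inverse exists.
Extended Euclidean algorithm on (172, 23):
172 = 7 × 23 + 11  ⟹  11 = (1)·172 + (-7)·23
23 = 2 × 11 + 1  ⟹  1 = (-2)·172 + (15)·23
So (15)·23 ≡ 1 (mod 172), i.e. 23^(-1) ≡ 15 (mod 172).
Check: 23 × 15 = 345 ≡ 1 (mod 172)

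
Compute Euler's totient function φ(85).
64

85 = 5 × 17
φ(n) = n × ∏(1 - 1/p) for each prime p dividing n
φ(85) = 85 × (1 - 1/5) × (1 - 1/17) = 64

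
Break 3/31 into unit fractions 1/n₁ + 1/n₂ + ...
1/11 + 1/171 + 1/58311

Greedy algorithm:
3/31: ceiling(31/3) = 11, use 1/11
2/341: ceiling(341/2) = 171, use 1/171
1/58311: ceiling(58311/1) = 58311, use 1/58311
Result: 3/31 = 1/11 + 1/171 + 1/58311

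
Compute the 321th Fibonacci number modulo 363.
34

Matrix identity: Q^n = [[F_(n+1), F_n], [F_n, F_(n-1)]] with Q = [[1,1],[1,0]].
n = 321 = 101000001₂. Square-and-multiply, entries mod 363:
Q^1 = [[1,1],[1,0]]
Q^2 = (Q^1)² = [[2,1],[1,1]]
Q^5 = (Q^2)²·Q = [[8,5],[5,3]]
Q^10 = (Q^5)² = [[89,55],[55,34]]
Q^20 = (Q^10)² = [[56,231],[231,188]]
Q^40 = (Q^20)² = [[232,99],[99,133]]
Q^80 = (Q^40)² = [[100,198],[198,265]]
Q^160 = (Q^80)² = [[199,33],[33,166]]
Q^321 = (Q^160)²·Q = [[100,34],[34,66]]
F_321 mod 363 = Q^321[0][1] = 34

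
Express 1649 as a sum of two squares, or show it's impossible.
7² + 40² (a=7, b=40)

Factorization: 1649 = 17 × 97
By Fermat: n is sum of two squares iff every prime p ≡ 3 (mod 4) appears to even power.
All primes ≡ 3 (mod 4) appear to even power.
Search a = 0, 1, 2, … for 1649 - a² a perfect square: first hit at a = 7: 1649 - 49 = 1600 = 40².
1649 = 7² + 40² = 49 + 1600 ✓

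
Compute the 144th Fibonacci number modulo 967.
342

Matrix identity: Q^n = [[F_(n+1), F_n], [F_n, F_(n-1)]] with Q = [[1,1],[1,0]].
n = 144 = 10010000₂. Square-and-multiply, entries mod 967:
Q^1 = [[1,1],[1,0]]
Q^2 = (Q^1)² = [[2,1],[1,1]]
Q^4 = (Q^2)² = [[5,3],[3,2]]
Q^9 = (Q^4)²·Q = [[55,34],[34,21]]
Q^18 = (Q^9)² = [[313,650],[650,630]]
Q^36 = (Q^18)² = [[223,839],[839,351]]
Q^72 = (Q^36)² = [[357,20],[20,337]]
Q^144 = (Q^72)² = [[205,342],[342,830]]
F_144 mod 967 = Q^144[0][1] = 342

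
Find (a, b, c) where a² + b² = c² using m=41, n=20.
(1281, 1640, 2081)

Euclid's formula: a = m² - n², b = 2mn, c = m² + n²
m = 41, n = 20
a = 41² - 20² = 1681 - 400 = 1281
b = 2 × 41 × 20 = 1640
c = 41² + 20² = 1681 + 400 = 2081
Verification: 1281² + 1640² = 1640961 + 2689600 = 4330561 = 2081² ✓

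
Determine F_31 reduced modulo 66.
1

Matrix identity: Q^n = [[F_(n+1), F_n], [F_n, F_(n-1)]] with Q = [[1,1],[1,0]].
n = 31 = 11111₂. Square-and-multiply, entries mod 66:
Q^1 = [[1,1],[1,0]]
Q^3 = (Q^1)²·Q = [[3,2],[2,1]]
Q^7 = (Q^3)²·Q = [[21,13],[13,8]]
Q^15 = (Q^7)²·Q = [[63,16],[16,47]]
Q^31 = (Q^15)²·Q = [[45,1],[1,44]]
F_31 mod 66 = Q^31[0][1] = 1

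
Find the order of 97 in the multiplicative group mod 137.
136

137 is prime, so ord(97) divides φ(137) = 136.
Divisors of 136: 1, 2, 4, 8, 17, 34, 68, 136.
Repeated squaring: 97^1 ≡ 97, 97^2 ≡ 93, 97^4 ≡ 18, 97^8 ≡ 50, 97^16 ≡ 34, 97^32 ≡ 60, 97^64 ≡ 38, 97^128 ≡ 74 (mod 137).
Test 97^d mod 137 for each divisor d in increasing order:
97^1 ≡ 97
97^2 ≡ 93
97^4 ≡ 18
97^8 ≡ 50
97^17 = 97^16·97^1 ≡ 10
97^34 = 97^32·97^2 ≡ 100
97^68 = 97^64·97^4 ≡ 136
97^136 = 97^128·97^8 ≡ 1  ← first divisor giving 1
The order is 136.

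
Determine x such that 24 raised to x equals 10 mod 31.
8

Baby-step giant-step with step n = ⌈√31⌉ = 6.
Baby steps 24^j mod 31 (j:value) for j=0..5: 0:1, 1:24, 2:18, 3:29, 4:14, 5:26.
Giant-step multiplier: 24^(-6) ≡ 24^(30-6) = 24^24 ≡ 8 (mod 31).
Giant steps γ_i = 10·8^i mod 31: γ_0=10, γ_1=18 (in table at j=2).
x = i·n + j = 1·6 + 2 = 8.
Check: 24^8 ≡ 10 (mod 31).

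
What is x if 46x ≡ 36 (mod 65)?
x ≡ 46 (mod 65)

gcd(46, 65) = 1, which divides 36, so solutions exist.
Find 46^(-1) mod 65 by the extended Euclidean algorithm:
65 = 1 × 46 + 19  ⟹  19 = (1)·65 + (-1)·46
46 = 2 × 19 + 8  ⟹  8 = (-2)·65 + (3)·46
19 = 2 × 8 + 3  ⟹  3 = (5)·65 + (-7)·46
8 = 2 × 3 + 2  ⟹  2 = (-12)·65 + (17)·46
3 = 1 × 2 + 1  ⟹  1 = (17)·65 + (-24)·46
So (-24)·46 ≡ 1 (mod 65), i.e. 46^(-1) ≡ -24 ≡ 41 (mod 65).
x ≡ 41 × 36 = 1476 ≡ 46 (mod 65).
Check: 46 × 46 = 2116 ≡ 36 (mod 65).
Unique solution: x ≡ 46 (mod 65)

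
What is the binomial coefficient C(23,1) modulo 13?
10

Using Lucas' theorem:
Write n=23 and k=1 in base 13:
n in base 13: [1, 10]
k in base 13: [0, 1]
C(23,1) mod 13 = ∏ C(n_i, k_i) mod 13
Digit binomials (mod 13): C(1,0) = 1; C(10,1) = 10
Product: 1 × 10 = 10 ≡ 10 (mod 13)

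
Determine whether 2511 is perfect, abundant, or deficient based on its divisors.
deficient

Proper divisors of 2511: sum = 1 + 3 + 9 + 27 + 31 + 81 + 93 + 279 + 837 = 1361
Since 1361 < 2511, 2511 is deficient.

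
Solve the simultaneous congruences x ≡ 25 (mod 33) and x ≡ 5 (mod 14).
355

Using Chinese Remainder Theorem:
M = 33 × 14 = 462
M1 = 14, M2 = 33
y1 = 14^(-1) mod 33 = 26
y2 = 33^(-1) mod 14 = 3
x = (25×14×26 + 5×33×3) mod 462 = 355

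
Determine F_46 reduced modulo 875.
153

Matrix identity: Q^n = [[F_(n+1), F_n], [F_n, F_(n-1)]] with Q = [[1,1],[1,0]].
n = 46 = 101110₂. Square-and-multiply, entries mod 875:
Q^1 = [[1,1],[1,0]]
Q^2 = (Q^1)² = [[2,1],[1,1]]
Q^5 = (Q^2)²·Q = [[8,5],[5,3]]
Q^11 = (Q^5)²·Q = [[144,89],[89,55]]
Q^23 = (Q^11)²·Q = [[868,657],[657,211]]
Q^46 = (Q^23)² = [[323,153],[153,170]]
F_46 mod 875 = Q^46[0][1] = 153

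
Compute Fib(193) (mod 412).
301

Matrix identity: Q^n = [[F_(n+1), F_n], [F_n, F_(n-1)]] with Q = [[1,1],[1,0]].
n = 193 = 11000001₂. Square-and-multiply, entries mod 412:
Q^1 = [[1,1],[1,0]]
Q^3 = (Q^1)²·Q = [[3,2],[2,1]]
Q^6 = (Q^3)² = [[13,8],[8,5]]
Q^12 = (Q^6)² = [[233,144],[144,89]]
Q^24 = (Q^12)² = [[41,224],[224,229]]
Q^48 = (Q^24)² = [[357,328],[328,29]]
Q^96 = (Q^48)² = [[193,124],[124,69]]
Q^193 = (Q^96)²·Q = [[241,301],[301,352]]
F_193 mod 412 = Q^193[0][1] = 301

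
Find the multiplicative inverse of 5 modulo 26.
21

gcd(5, 26) = 1, so the inverse exists.
Extended Euclidean algorithm on (26, 5):
26 = 5 × 5 + 1  ⟹  1 = (1)·26 + (-5)·5
So (-5)·5 ≡ 1 (mod 26), i.e. 5^(-1) ≡ -5 ≡ 21 (mod 26).
Check: 5 × 21 = 105 ≡ 1 (mod 26)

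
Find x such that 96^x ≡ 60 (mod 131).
10

Baby-step giant-step with step n = ⌈√131⌉ = 12.
Baby steps 96^j mod 131 (j:value) for j=0..11: 0:1, 1:96, 2:46, 3:93, 4:20, 5:86, 6:3, 7:26, 8:7, 9:17, 10:60, 11:127.
h = 60 is already in the table at j=10, so x = 10.
Check: 96^10 ≡ 60 (mod 131).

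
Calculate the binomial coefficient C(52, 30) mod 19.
6

Using Lucas' theorem:
Write n=52 and k=30 in base 19:
n in base 19: [2, 14]
k in base 19: [1, 11]
C(52,30) mod 19 = ∏ C(n_i, k_i) mod 19
Digit binomials (mod 19): C(2,1) = 2; C(14,11) = 364 ≡ 3
Product: 2 × 3 = 6 ≡ 6 (mod 19)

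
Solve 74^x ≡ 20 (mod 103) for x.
55

Baby-step giant-step with step n = ⌈√103⌉ = 11.
Baby steps 74^j mod 103 (j:value) for j=0..10: 0:1, 1:74, 2:17, 3:22, 4:83, 5:65, 6:72, 7:75, 8:91, 9:39, 10:2.
Giant-step multiplier: 74^(-11) ≡ 74^(102-11) = 74^91 ≡ 87 (mod 103).
Giant steps γ_i = 20·87^i mod 103: γ_0=20, γ_1=92, γ_2=73, γ_3=68, γ_4=45, γ_5=1 (in table at j=0).
x = i·n + j = 5·11 + 0 = 55.
Check: 74^55 ≡ 20 (mod 103).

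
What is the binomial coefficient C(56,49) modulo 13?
0

Using Lucas' theorem:
Write n=56 and k=49 in base 13:
n in base 13: [4, 4]
k in base 13: [3, 10]
C(56,49) mod 13 = ∏ C(n_i, k_i) mod 13
Digit binomials (mod 13): C(4,3) = 4; C(4,10) = 0 (k_i > n_i)
Product: 4 × 0 = 0 ≡ 0 (mod 13)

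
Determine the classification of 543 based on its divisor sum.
deficient

Proper divisors of 543: sum = 1 + 3 + 181 = 185
Since 185 < 543, 543 is deficient.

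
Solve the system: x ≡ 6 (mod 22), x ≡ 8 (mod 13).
138

Using Chinese Remainder Theorem:
M = 22 × 13 = 286
M1 = 13, M2 = 22
y1 = 13^(-1) mod 22 = 17
y2 = 22^(-1) mod 13 = 3
x = (6×13×17 + 8×22×3) mod 286 = 138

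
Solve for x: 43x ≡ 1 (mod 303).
148

gcd(43, 303) = 1, so the inverse exists.
Extended Euclidean algorithm on (303, 43):
303 = 7 × 43 + 2  ⟹  2 = (1)·303 + (-7)·43
43 = 21 × 2 + 1  ⟹  1 = (-21)·303 + (148)·43
So (148)·43 ≡ 1 (mod 303), i.e. 43^(-1) ≡ 148 (mod 303).
Check: 43 × 148 = 6364 ≡ 1 (mod 303)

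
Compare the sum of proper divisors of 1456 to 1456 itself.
abundant

Proper divisors of 1456: sum = 1 + 2 + 4 + 7 + 8 + 13 + 14 + 16 + ... + 182 + 208 + 364 + 728 (19 divisors) = 2016
Since 2016 > 1456, 1456 is abundant.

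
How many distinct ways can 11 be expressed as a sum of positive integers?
56

p(n) counts ways to write n as a sum of positive integers (order ignored).
Euler's pentagonal recurrence: p(k) = p(k-1) + p(k-2) - p(k-5) - p(k-7) + p(k-12) + p(k-15) - ... (offsets j(3j∓1)/2, signs ++--, p(0)=1, p(<0)=0).
DP table for k = 0..10: p(0)=1, p(1)=1, p(2)=2, p(3)=3, p(4)=5, p(5)=7, p(6)=11, p(7)=15, p(8)=22, p(9)=30, p(10)=42.
Final step: p(11) = p(10) + p(9) - p(6) - p(4)
= 42 + 30 - 11 - 5
= 56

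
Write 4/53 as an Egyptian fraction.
1/14 + 1/248 + 1/92008

Greedy algorithm:
4/53: ceiling(53/4) = 14, use 1/14
3/742: ceiling(742/3) = 248, use 1/248
1/92008: ceiling(92008/1) = 92008, use 1/92008
Result: 4/53 = 1/14 + 1/248 + 1/92008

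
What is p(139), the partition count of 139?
13610949895

p(n) counts ways to write n as a sum of positive integers (order ignored).
Euler's pentagonal recurrence: p(k) = p(k-1) + p(k-2) - p(k-5) - p(k-7) + p(k-12) + p(k-15) - ... (offsets j(3j∓1)/2, signs ++--, p(0)=1, p(<0)=0).
DP table for k = 0..138: p(0)=1, p(1)=1, p(2)=2, p(3)=3, p(4)=5, p(5)=7, p(6)=11, p(7)=15, p(8)=22, p(9)=30, p(10)=42, p(11)=56, p(12)=77, p(13)=101, p(14)=135, p(15)=176, p(16)=231, p(17)=297, p(18)=385, p(19)=490, p(20)=627, p(21)=792, p(22)=1002, p(23)=1255, p(24)=1575, p(25)=1958, p(26)=2436, p(27)=3010, p(28)=3718, p(29)=4565, p(30)=5604, p(31)=6842, p(32)=8349, p(33)=10143, p(34)=12310, p(35)=14883, p(36)=17977, p(37)=21637, p(38)=26015, p(39)=31185, p(40)=37338, p(41)=44583, p(42)=53174, p(43)=63261, p(44)=75175, p(45)=89134, p(46)=105558, p(47)=124754, p(48)=147273, p(49)=173525, p(50)=204226, p(51)=239943, p(52)=281589, p(53)=329931, p(54)=386155, p(55)=451276, p(56)=526823, p(57)=614154, p(58)=715220, p(59)=831820, p(60)=966467, p(61)=1121505, p(62)=1300156, p(63)=1505499, p(64)=1741630, p(65)=2012558, p(66)=2323520, p(67)=2679689, p(68)=3087735, p(69)=3554345, p(70)=4087968, p(71)=4697205, p(72)=5392783, p(73)=6185689, p(74)=7089500, p(75)=8118264, p(76)=9289091, p(77)=10619863, p(78)=12132164, p(79)=13848650, p(80)=15796476, p(81)=18004327, p(82)=20506255, p(83)=23338469, p(84)=26543660, p(85)=30167357, p(86)=34262962, p(87)=38887673, p(88)=44108109, p(89)=49995925, p(90)=56634173, p(91)=64112359, p(92)=72533807, p(93)=82010177, p(94)=92669720, p(95)=104651419, p(96)=118114304, p(97)=133230930, p(98)=150198136, p(99)=169229875, p(100)=190569292, p(101)=214481126, p(102)=241265379, p(103)=271248950, p(104)=304801365, p(105)=342325709, p(106)=384276336, p(107)=431149389, p(108)=483502844, p(109)=541946240, p(110)=607163746, p(111)=679903203, p(112)=761002156, p(113)=851376628, p(114)=952050665, p(115)=1064144451, p(116)=1188908248, p(117)=1327710076, p(118)=1482074143, p(119)=1653668665, p(120)=1844349560, p(121)=2056148051, p(122)=2291320912, p(123)=2552338241, p(124)=2841940500, p(125)=3163127352, p(126)=3519222692, p(127)=3913864295, p(128)=4351078600, p(129)=4835271870, p(130)=5371315400, p(131)=5964539504, p(132)=6620830889, p(133)=7346629512, p(134)=8149040695, p(135)=9035836076, p(136)=10015581680, p(137)=11097645016, p(138)=12292341831.
Final step: p(139) = p(138) + p(137) - p(134) - p(132) + p(127) + p(124) - p(117) - p(113) + p(104) + p(99) - p(88) - p(82) + p(69) + p(62) - p(47) - p(39) + p(22) + p(13)
= 12292341831 + 11097645016 - 8149040695 - 6620830889 + 3913864295 + 2841940500 - 1327710076 - 851376628 + 304801365 + 169229875 - 44108109 - 20506255 + 3554345 + 1300156 - 124754 - 31185 + 1002 + 101
= 13610949895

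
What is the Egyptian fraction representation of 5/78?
1/16 + 1/624

Greedy algorithm:
5/78: ceiling(78/5) = 16, use 1/16
1/624: ceiling(624/1) = 624, use 1/624
Result: 5/78 = 1/16 + 1/624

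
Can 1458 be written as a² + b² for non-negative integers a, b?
27² + 27² (a=27, b=27)

Factorization: 1458 = 2 × 3^6
By Fermat: n is sum of two squares iff every prime p ≡ 3 (mod 4) appears to even power.
All primes ≡ 3 (mod 4) appear to even power.
Search a = 0, 1, 2, … for 1458 - a² a perfect square: first hit at a = 27: 1458 - 729 = 729 = 27².
1458 = 27² + 27² = 729 + 729 ✓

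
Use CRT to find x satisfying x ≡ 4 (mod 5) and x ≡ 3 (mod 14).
59

Using Chinese Remainder Theorem:
M = 5 × 14 = 70
M1 = 14, M2 = 5
y1 = 14^(-1) mod 5 = 4
y2 = 5^(-1) mod 14 = 3
x = (4×14×4 + 3×5×3) mod 70 = 59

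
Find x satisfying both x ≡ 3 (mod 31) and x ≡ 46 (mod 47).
375

Using Chinese Remainder Theorem:
M = 31 × 47 = 1457
M1 = 47, M2 = 31
y1 = 47^(-1) mod 31 = 2
y2 = 31^(-1) mod 47 = 44
x = (3×47×2 + 46×31×44) mod 1457 = 375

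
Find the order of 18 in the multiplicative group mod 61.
60

61 is prime, so ord(18) divides φ(61) = 60.
Divisors of 60: 1, 2, 3, 4, 5, 6, 10, 12, 15, 20, 30, 60.
Repeated squaring: 18^1 ≡ 18, 18^2 ≡ 19, 18^4 ≡ 56, 18^8 ≡ 25, 18^16 ≡ 15, 18^32 ≡ 42 (mod 61).
Test 18^d mod 61 for each divisor d in increasing order:
18^1 ≡ 18
18^2 ≡ 19
18^3 = 18^2·18^1 ≡ 37
18^4 ≡ 56
18^5 = 18^4·18^1 ≡ 32
18^6 = 18^4·18^2 ≡ 27
18^10 = 18^8·18^2 ≡ 48
18^12 = 18^8·18^4 ≡ 58
18^15 = 18^8·18^4·18^2·18^1 ≡ 11
18^20 = 18^16·18^4 ≡ 47
18^30 = 18^16·18^8·18^4·18^2 ≡ 60
18^60 = 18^32·18^16·18^8·18^4 ≡ 1  ← first divisor giving 1
The order is 60.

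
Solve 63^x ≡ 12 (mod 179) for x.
38

Baby-step giant-step with step n = ⌈√179⌉ = 14.
Baby steps 63^j mod 179 (j:value) for j=0..13: 0:1, 1:63, 2:31, 3:163, 4:66, 5:41, 6:77, 7:18, 8:60, 9:21, 10:70, 11:114, 12:22, 13:133.
Giant-step multiplier: 63^(-14) ≡ 63^(178-14) = 63^164 ≡ 100 (mod 179).
Giant steps γ_i = 12·100^i mod 179: γ_0=12, γ_1=126, γ_2=70 (in table at j=10).
x = i·n + j = 2·14 + 10 = 38.
Check: 63^38 ≡ 12 (mod 179).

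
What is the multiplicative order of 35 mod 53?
52

53 is prime, so ord(35) divides φ(53) = 52.
Divisors of 52: 1, 2, 4, 13, 26, 52.
Repeated squaring: 35^1 ≡ 35, 35^2 ≡ 6, 35^4 ≡ 36, 35^8 ≡ 24, 35^16 ≡ 46, 35^32 ≡ 49 (mod 53).
Test 35^d mod 53 for each divisor d in increasing order:
35^1 ≡ 35
35^2 ≡ 6
35^4 ≡ 36
35^13 = 35^8·35^4·35^1 ≡ 30
35^26 = 35^16·35^8·35^2 ≡ 52
35^52 = 35^32·35^16·35^4 ≡ 1  ← first divisor giving 1
The order is 52.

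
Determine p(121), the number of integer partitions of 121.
2056148051

p(n) counts ways to write n as a sum of positive integers (order ignored).
Euler's pentagonal recurrence: p(k) = p(k-1) + p(k-2) - p(k-5) - p(k-7) + p(k-12) + p(k-15) - ... (offsets j(3j∓1)/2, signs ++--, p(0)=1, p(<0)=0).
DP table for k = 0..120: p(0)=1, p(1)=1, p(2)=2, p(3)=3, p(4)=5, p(5)=7, p(6)=11, p(7)=15, p(8)=22, p(9)=30, p(10)=42, p(11)=56, p(12)=77, p(13)=101, p(14)=135, p(15)=176, p(16)=231, p(17)=297, p(18)=385, p(19)=490, p(20)=627, p(21)=792, p(22)=1002, p(23)=1255, p(24)=1575, p(25)=1958, p(26)=2436, p(27)=3010, p(28)=3718, p(29)=4565, p(30)=5604, p(31)=6842, p(32)=8349, p(33)=10143, p(34)=12310, p(35)=14883, p(36)=17977, p(37)=21637, p(38)=26015, p(39)=31185, p(40)=37338, p(41)=44583, p(42)=53174, p(43)=63261, p(44)=75175, p(45)=89134, p(46)=105558, p(47)=124754, p(48)=147273, p(49)=173525, p(50)=204226, p(51)=239943, p(52)=281589, p(53)=329931, p(54)=386155, p(55)=451276, p(56)=526823, p(57)=614154, p(58)=715220, p(59)=831820, p(60)=966467, p(61)=1121505, p(62)=1300156, p(63)=1505499, p(64)=1741630, p(65)=2012558, p(66)=2323520, p(67)=2679689, p(68)=3087735, p(69)=3554345, p(70)=4087968, p(71)=4697205, p(72)=5392783, p(73)=6185689, p(74)=7089500, p(75)=8118264, p(76)=9289091, p(77)=10619863, p(78)=12132164, p(79)=13848650, p(80)=15796476, p(81)=18004327, p(82)=20506255, p(83)=23338469, p(84)=26543660, p(85)=30167357, p(86)=34262962, p(87)=38887673, p(88)=44108109, p(89)=49995925, p(90)=56634173, p(91)=64112359, p(92)=72533807, p(93)=82010177, p(94)=92669720, p(95)=104651419, p(96)=118114304, p(97)=133230930, p(98)=150198136, p(99)=169229875, p(100)=190569292, p(101)=214481126, p(102)=241265379, p(103)=271248950, p(104)=304801365, p(105)=342325709, p(106)=384276336, p(107)=431149389, p(108)=483502844, p(109)=541946240, p(110)=607163746, p(111)=679903203, p(112)=761002156, p(113)=851376628, p(114)=952050665, p(115)=1064144451, p(116)=1188908248, p(117)=1327710076, p(118)=1482074143, p(119)=1653668665, p(120)=1844349560.
Final step: p(121) = p(120) + p(119) - p(116) - p(114) + p(109) + p(106) - p(99) - p(95) + p(86) + p(81) - p(70) - p(64) + p(51) + p(44) - p(29) - p(21) + p(4)
= 1844349560 + 1653668665 - 1188908248 - 952050665 + 541946240 + 384276336 - 169229875 - 104651419 + 34262962 + 18004327 - 4087968 - 1741630 + 239943 + 75175 - 4565 - 792 + 5
= 2056148051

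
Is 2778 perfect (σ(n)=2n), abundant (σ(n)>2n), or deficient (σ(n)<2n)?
abundant

Proper divisors of 2778: sum = 1 + 2 + 3 + 6 + 463 + 926 + 1389 = 2790
Since 2790 > 2778, 2778 is abundant.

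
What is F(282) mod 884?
196

Matrix identity: Q^n = [[F_(n+1), F_n], [F_n, F_(n-1)]] with Q = [[1,1],[1,0]].
n = 282 = 100011010₂. Square-and-multiply, entries mod 884:
Q^1 = [[1,1],[1,0]]
Q^2 = (Q^1)² = [[2,1],[1,1]]
Q^4 = (Q^2)² = [[5,3],[3,2]]
Q^8 = (Q^4)² = [[34,21],[21,13]]
Q^17 = (Q^8)²·Q = [[816,713],[713,103]]
Q^35 = (Q^17)²·Q = [[476,273],[273,203]]
Q^70 = (Q^35)² = [[545,611],[611,818]]
Q^141 = (Q^70)²·Q = [[339,274],[274,65]]
Q^282 = (Q^141)² = [[821,196],[196,625]]
F_282 mod 884 = Q^282[0][1] = 196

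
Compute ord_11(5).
5

11 is prime, so ord(5) divides φ(11) = 10.
Divisors of 10: 1, 2, 5, 10.
Repeated squaring: 5^1 ≡ 5, 5^2 ≡ 3, 5^4 ≡ 9, 5^8 ≡ 4 (mod 11).
Test 5^d mod 11 for each divisor d in increasing order:
5^1 ≡ 5
5^2 ≡ 3
5^5 = 5^4·5^1 ≡ 1  ← first divisor giving 1
The order is 5.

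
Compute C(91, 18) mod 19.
0

Using Lucas' theorem:
Write n=91 and k=18 in base 19:
n in base 19: [4, 15]
k in base 19: [0, 18]
C(91,18) mod 19 = ∏ C(n_i, k_i) mod 19
Digit binomials (mod 19): C(4,0) = 1; C(15,18) = 0 (k_i > n_i)
Product: 1 × 0 = 0 ≡ 0 (mod 19)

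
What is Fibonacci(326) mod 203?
148

Matrix identity: Q^n = [[F_(n+1), F_n], [F_n, F_(n-1)]] with Q = [[1,1],[1,0]].
n = 326 = 101000110₂. Square-and-multiply, entries mod 203:
Q^1 = [[1,1],[1,0]]
Q^2 = (Q^1)² = [[2,1],[1,1]]
Q^5 = (Q^2)²·Q = [[8,5],[5,3]]
Q^10 = (Q^5)² = [[89,55],[55,34]]
Q^20 = (Q^10)² = [[187,66],[66,121]]
Q^40 = (Q^20)² = [[146,28],[28,118]]
Q^81 = (Q^40)²·Q = [[57,176],[176,84]]
Q^163 = (Q^81)²·Q = [[171,121],[121,50]]
Q^326 = (Q^163)² = [[34,148],[148,89]]
F_326 mod 203 = Q^326[0][1] = 148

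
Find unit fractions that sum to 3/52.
1/18 + 1/468

Greedy algorithm:
3/52: ceiling(52/3) = 18, use 1/18
1/468: ceiling(468/1) = 468, use 1/468
Result: 3/52 = 1/18 + 1/468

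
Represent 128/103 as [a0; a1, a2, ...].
[1; 4, 8, 3]

Euclidean algorithm steps:
128 = 1 × 103 + 25
103 = 4 × 25 + 3
25 = 8 × 3 + 1
3 = 3 × 1 + 0
Continued fraction: [1; 4, 8, 3]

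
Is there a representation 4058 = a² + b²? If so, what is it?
43² + 47² (a=43, b=47)

Factorization: 4058 = 2 × 2029
By Fermat: n is sum of two squares iff every prime p ≡ 3 (mod 4) appears to even power.
All primes ≡ 3 (mod 4) appear to even power.
Search a = 0, 1, 2, … for 4058 - a² a perfect square: first hit at a = 43: 4058 - 1849 = 2209 = 47².
4058 = 43² + 47² = 1849 + 2209 ✓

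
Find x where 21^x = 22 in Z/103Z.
57

Baby-step giant-step with step n = ⌈√103⌉ = 11.
Baby steps 21^j mod 103 (j:value) for j=0..10: 0:1, 1:21, 2:29, 3:94, 4:17, 5:48, 6:81, 7:53, 8:83, 9:95, 10:38.
Giant-step multiplier: 21^(-11) ≡ 21^(102-11) = 21^91 ≡ 99 (mod 103).
Giant steps γ_i = 22·99^i mod 103: γ_0=22, γ_1=15, γ_2=43, γ_3=34, γ_4=70, γ_5=29 (in table at j=2).
x = i·n + j = 5·11 + 2 = 57.
Check: 21^57 ≡ 22 (mod 103).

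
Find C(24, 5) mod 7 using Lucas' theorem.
0

Using Lucas' theorem:
Write n=24 and k=5 in base 7:
n in base 7: [3, 3]
k in base 7: [0, 5]
C(24,5) mod 7 = ∏ C(n_i, k_i) mod 7
Digit binomials (mod 7): C(3,0) = 1; C(3,5) = 0 (k_i > n_i)
Product: 1 × 0 = 0 ≡ 0 (mod 7)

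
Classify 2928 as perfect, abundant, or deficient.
abundant

Proper divisors of 2928: sum = 1 + 2 + 3 + 4 + 6 + 8 + 12 + 16 + ... + 488 + 732 + 976 + 1464 (19 divisors) = 4760
Since 4760 > 2928, 2928 is abundant.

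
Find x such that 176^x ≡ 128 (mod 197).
119

Baby-step giant-step with step n = ⌈√197⌉ = 15.
Baby steps 176^j mod 197 (j:value) for j=0..14: 0:1, 1:176, 2:47, 3:195, 4:42, 5:103, 6:4, 7:113, 8:188, 9:189, 10:168, 11:18, 12:16, 13:58, 14:161.
Giant-step multiplier: 176^(-15) ≡ 176^(196-15) = 176^181 ≡ 80 (mod 197).
Giant steps γ_i = 128·80^i mod 197: γ_0=128, γ_1=193, γ_2=74, γ_3=10, γ_4=12, γ_5=172, γ_6=167, γ_7=161 (in table at j=14).
x = i·n + j = 7·15 + 14 = 119.
Check: 176^119 ≡ 128 (mod 197).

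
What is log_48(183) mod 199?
59

Baby-step giant-step with step n = ⌈√199⌉ = 15.
Baby steps 48^j mod 199 (j:value) for j=0..14: 0:1, 1:48, 2:115, 3:147, 4:91, 5:189, 6:117, 7:44, 8:122, 9:85, 10:100, 11:24, 12:157, 13:173, 14:145.
Giant-step multiplier: 48^(-15) ≡ 48^(198-15) = 48^183 ≡ 159 (mod 199).
Giant steps γ_i = 183·159^i mod 199: γ_0=183, γ_1=43, γ_2=71, γ_3=145 (in table at j=14).
x = i·n + j = 3·15 + 14 = 59.
Check: 48^59 ≡ 183 (mod 199).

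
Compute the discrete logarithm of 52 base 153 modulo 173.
20

Baby-step giant-step with step n = ⌈√173⌉ = 14.
Baby steps 153^j mod 173 (j:value) for j=0..13: 0:1, 1:153, 2:54, 3:131, 4:148, 5:154, 6:34, 7:12, 8:106, 9:129, 10:15, 11:46, 12:118, 13:62.
Giant-step multiplier: 153^(-14) ≡ 153^(172-14) = 153^158 ≡ 167 (mod 173).
Giant steps γ_i = 52·167^i mod 173: γ_0=52, γ_1=34 (in table at j=6).
x = i·n + j = 1·14 + 6 = 20.
Check: 153^20 ≡ 52 (mod 173).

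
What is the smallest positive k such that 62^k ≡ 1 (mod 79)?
13

79 is prime, so ord(62) divides φ(79) = 78.
Divisors of 78: 1, 2, 3, 6, 13, 26, 39, 78.
Repeated squaring: 62^1 ≡ 62, 62^2 ≡ 52, 62^4 ≡ 18, 62^8 ≡ 8, 62^16 ≡ 64, 62^32 ≡ 67, 62^64 ≡ 65 (mod 79).
Test 62^d mod 79 for each divisor d in increasing order:
62^1 ≡ 62
62^2 ≡ 52
62^3 = 62^2·62^1 ≡ 64
62^6 = 62^4·62^2 ≡ 67
62^13 = 62^8·62^4·62^1 ≡ 1  ← first divisor giving 1
The order is 13.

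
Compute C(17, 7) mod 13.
0

Using Lucas' theorem:
Write n=17 and k=7 in base 13:
n in base 13: [1, 4]
k in base 13: [0, 7]
C(17,7) mod 13 = ∏ C(n_i, k_i) mod 13
Digit binomials (mod 13): C(1,0) = 1; C(4,7) = 0 (k_i > n_i)
Product: 1 × 0 = 0 ≡ 0 (mod 13)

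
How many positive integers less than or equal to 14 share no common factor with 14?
6

14 = 2 × 7
φ(n) = n × ∏(1 - 1/p) for each prime p dividing n
φ(14) = 14 × (1 - 1/2) × (1 - 1/7) = 6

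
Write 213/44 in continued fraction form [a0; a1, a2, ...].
[4; 1, 5, 3, 2]

Euclidean algorithm steps:
213 = 4 × 44 + 37
44 = 1 × 37 + 7
37 = 5 × 7 + 2
7 = 3 × 2 + 1
2 = 2 × 1 + 0
Continued fraction: [4; 1, 5, 3, 2]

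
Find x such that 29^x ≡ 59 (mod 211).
188

Baby-step giant-step with step n = ⌈√211⌉ = 15.
Baby steps 29^j mod 211 (j:value) for j=0..14: 0:1, 1:29, 2:208, 3:124, 4:9, 5:50, 6:184, 7:61, 8:81, 9:28, 10:179, 11:127, 12:96, 13:41, 14:134.
Giant-step multiplier: 29^(-15) ≡ 29^(210-15) = 29^195 ≡ 12 (mod 211).
Giant steps γ_i = 59·12^i mod 211: γ_0=59, γ_1=75, γ_2=56, γ_3=39, γ_4=46, γ_5=130, γ_6=83, γ_7=152, γ_8=136, γ_9=155, γ_10=172, γ_11=165, γ_12=81 (in table at j=8).
x = i·n + j = 12·15 + 8 = 188.
Check: 29^188 ≡ 59 (mod 211).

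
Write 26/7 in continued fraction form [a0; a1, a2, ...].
[3; 1, 2, 2]

Euclidean algorithm steps:
26 = 3 × 7 + 5
7 = 1 × 5 + 2
5 = 2 × 2 + 1
2 = 2 × 1 + 0
Continued fraction: [3; 1, 2, 2]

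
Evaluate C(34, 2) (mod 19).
10

Using Lucas' theorem:
Write n=34 and k=2 in base 19:
n in base 19: [1, 15]
k in base 19: [0, 2]
C(34,2) mod 19 = ∏ C(n_i, k_i) mod 19
Digit binomials (mod 19): C(1,0) = 1; C(15,2) = 105 ≡ 10
Product: 1 × 10 = 10 ≡ 10 (mod 19)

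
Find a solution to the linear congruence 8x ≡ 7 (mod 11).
x ≡ 5 (mod 11)

gcd(8, 11) = 1, which divides 7, so solutions exist.
Find 8^(-1) mod 11 by the extended Euclidean algorithm:
11 = 1 × 8 + 3  ⟹  3 = (1)·11 + (-1)·8
8 = 2 × 3 + 2  ⟹  2 = (-2)·11 + (3)·8
3 = 1 × 2 + 1  ⟹  1 = (3)·11 + (-4)·8
So (-4)·8 ≡ 1 (mod 11), i.e. 8^(-1) ≡ -4 ≡ 7 (mod 11).
x ≡ 7 × 7 = 49 ≡ 5 (mod 11).
Check: 8 × 5 = 40 ≡ 7 (mod 11).
Unique solution: x ≡ 5 (mod 11)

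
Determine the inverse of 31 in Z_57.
46

gcd(31, 57) = 1, so the inverse exists.
Extended Euclidean algorithm on (57, 31):
57 = 1 × 31 + 26  ⟹  26 = (1)·57 + (-1)·31
31 = 1 × 26 + 5  ⟹  5 = (-1)·57 + (2)·31
26 = 5 × 5 + 1  ⟹  1 = (6)·57 + (-11)·31
So (-11)·31 ≡ 1 (mod 57), i.e. 31^(-1) ≡ -11 ≡ 46 (mod 57).
Check: 31 × 46 = 1426 ≡ 1 (mod 57)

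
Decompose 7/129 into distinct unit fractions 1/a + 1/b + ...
1/19 + 1/613 + 1/1502463

Greedy algorithm:
7/129: ceiling(129/7) = 19, use 1/19
4/2451: ceiling(2451/4) = 613, use 1/613
1/1502463: ceiling(1502463/1) = 1502463, use 1/1502463
Result: 7/129 = 1/19 + 1/613 + 1/1502463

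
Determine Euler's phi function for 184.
88

184 = 2^3 × 23
φ(n) = n × ∏(1 - 1/p) for each prime p dividing n
φ(184) = 184 × (1 - 1/2) × (1 - 1/23) = 88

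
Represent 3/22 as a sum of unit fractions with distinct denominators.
1/8 + 1/88

Greedy algorithm:
3/22: ceiling(22/3) = 8, use 1/8
1/88: ceiling(88/1) = 88, use 1/88
Result: 3/22 = 1/8 + 1/88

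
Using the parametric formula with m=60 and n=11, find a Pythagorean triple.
(3479, 1320, 3721)

Euclid's formula: a = m² - n², b = 2mn, c = m² + n²
m = 60, n = 11
a = 60² - 11² = 3600 - 121 = 3479
b = 2 × 60 × 11 = 1320
c = 60² + 11² = 3600 + 121 = 3721
Verification: 3479² + 1320² = 12103441 + 1742400 = 13845841 = 3721² ✓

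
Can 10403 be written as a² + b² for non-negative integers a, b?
Not possible

Factorization: 10403 = 101 × 103
By Fermat: n is sum of two squares iff every prime p ≡ 3 (mod 4) appears to even power.
Prime(s) ≡ 3 (mod 4) with odd exponent: [(103, 1)]
Therefore 10403 cannot be expressed as a² + b².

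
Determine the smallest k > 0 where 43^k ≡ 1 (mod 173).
43

173 is prime, so ord(43) divides φ(173) = 172.
Divisors of 172: 1, 2, 4, 43, 86, 172.
Repeated squaring: 43^1 ≡ 43, 43^2 ≡ 119, 43^4 ≡ 148, 43^8 ≡ 106, 43^16 ≡ 164, 43^32 ≡ 81, 43^64 ≡ 160, 43^128 ≡ 169 (mod 173).
Test 43^d mod 173 for each divisor d in increasing order:
43^1 ≡ 43
43^2 ≡ 119
43^4 ≡ 148
43^43 = 43^32·43^8·43^2·43^1 ≡ 1  ← first divisor giving 1
The order is 43.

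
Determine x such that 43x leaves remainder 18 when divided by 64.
x ≡ 54 (mod 64)

gcd(43, 64) = 1, which divides 18, so solutions exist.
Find 43^(-1) mod 64 by the extended Euclidean algorithm:
64 = 1 × 43 + 21  ⟹  21 = (1)·64 + (-1)·43
43 = 2 × 21 + 1  ⟹  1 = (-2)·64 + (3)·43
So (3)·43 ≡ 1 (mod 64), i.e. 43^(-1) ≡ 3 (mod 64).
x ≡ 3 × 18 = 54 ≡ 54 (mod 64).
Check: 43 × 54 = 2322 ≡ 18 (mod 64).
Unique solution: x ≡ 54 (mod 64)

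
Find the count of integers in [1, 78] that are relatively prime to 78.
24

78 = 2 × 3 × 13
φ(n) = n × ∏(1 - 1/p) for each prime p dividing n
φ(78) = 78 × (1 - 1/2) × (1 - 1/3) × (1 - 1/13) = 24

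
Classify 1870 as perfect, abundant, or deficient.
abundant

Proper divisors of 1870: sum = 1 + 2 + 5 + 10 + 11 + 17 + 22 + 34 + 55 + 85 + 110 + 170 + 187 + 374 + 935 = 2018
Since 2018 > 1870, 1870 is abundant.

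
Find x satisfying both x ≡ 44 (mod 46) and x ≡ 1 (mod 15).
136

Using Chinese Remainder Theorem:
M = 46 × 15 = 690
M1 = 15, M2 = 46
y1 = 15^(-1) mod 46 = 43
y2 = 46^(-1) mod 15 = 1
x = (44×15×43 + 1×46×1) mod 690 = 136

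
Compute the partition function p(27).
3010

p(n) counts ways to write n as a sum of positive integers (order ignored).
Euler's pentagonal recurrence: p(k) = p(k-1) + p(k-2) - p(k-5) - p(k-7) + p(k-12) + p(k-15) - ... (offsets j(3j∓1)/2, signs ++--, p(0)=1, p(<0)=0).
DP table for k = 0..26: p(0)=1, p(1)=1, p(2)=2, p(3)=3, p(4)=5, p(5)=7, p(6)=11, p(7)=15, p(8)=22, p(9)=30, p(10)=42, p(11)=56, p(12)=77, p(13)=101, p(14)=135, p(15)=176, p(16)=231, p(17)=297, p(18)=385, p(19)=490, p(20)=627, p(21)=792, p(22)=1002, p(23)=1255, p(24)=1575, p(25)=1958, p(26)=2436.
Final step: p(27) = p(26) + p(25) - p(22) - p(20) + p(15) + p(12) - p(5) - p(1)
= 2436 + 1958 - 1002 - 627 + 176 + 77 - 7 - 1
= 3010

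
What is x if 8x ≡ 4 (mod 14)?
x ≡ 4 (mod 7)

gcd(8, 14) = 2, which divides 4, so solutions exist.
Divide through by 2: 4x ≡ 2 (mod 7).
Find 4^(-1) mod 7 by the extended Euclidean algorithm:
7 = 1 × 4 + 3  ⟹  3 = (1)·7 + (-1)·4
4 = 1 × 3 + 1  ⟹  1 = (-1)·7 + (2)·4
So (2)·4 ≡ 1 (mod 7), i.e. 4^(-1) ≡ 2 (mod 7).
x ≡ 2 × 2 = 4 ≡ 4 (mod 7).
Check: 8 × 4 = 32 ≡ 4 (mod 14).
x ≡ 4 (mod 7), giving 2 solutions mod 14.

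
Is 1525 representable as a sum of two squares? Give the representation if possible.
2² + 39² (a=2, b=39)

Factorization: 1525 = 5^2 × 61
By Fermat: n is sum of two squares iff every prime p ≡ 3 (mod 4) appears to even power.
All primes ≡ 3 (mod 4) appear to even power.
Search a = 0, 1, 2, … for 1525 - a² a perfect square: first hit at a = 2: 1525 - 4 = 1521 = 39².
1525 = 2² + 39² = 4 + 1521 ✓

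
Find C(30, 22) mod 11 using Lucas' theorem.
1

Using Lucas' theorem:
Write n=30 and k=22 in base 11:
n in base 11: [2, 8]
k in base 11: [2, 0]
C(30,22) mod 11 = ∏ C(n_i, k_i) mod 11
Digit binomials (mod 11): C(2,2) = 1; C(8,0) = 1
Product: 1 × 1 = 1 ≡ 1 (mod 11)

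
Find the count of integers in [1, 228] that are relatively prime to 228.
72

228 = 2^2 × 3 × 19
φ(n) = n × ∏(1 - 1/p) for each prime p dividing n
φ(228) = 228 × (1 - 1/2) × (1 - 1/3) × (1 - 1/19) = 72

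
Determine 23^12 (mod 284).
233

Repeated squaring. Binary of 12 = 1100.
23^1 ≡ 23 (mod 284); 23^2 ≡ 245 (mod 284); 23^4 ≡ 101 (mod 284); 23^8 ≡ 261 (mod 284)
23^12 = 23^4 × 23^8 ≡ 233 (mod 284)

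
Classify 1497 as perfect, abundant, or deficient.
deficient

Proper divisors of 1497: sum = 1 + 3 + 499 = 503
Since 503 < 1497, 1497 is deficient.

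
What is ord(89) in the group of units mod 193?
64

193 is prime, so ord(89) divides φ(193) = 192.
Divisors of 192: 1, 2, 3, 4, 6, 8, 12, 16, 24, 32, 48, 64, 96, 192.
Repeated squaring: 89^1 ≡ 89, 89^2 ≡ 8, 89^4 ≡ 64, 89^8 ≡ 43, 89^16 ≡ 112, 89^32 ≡ 192, 89^64 ≡ 1, 89^128 ≡ 1 (mod 193).
Test 89^d mod 193 for each divisor d in increasing order:
89^1 ≡ 89
89^2 ≡ 8
89^3 = 89^2·89^1 ≡ 133
89^4 ≡ 64
89^6 = 89^4·89^2 ≡ 126
89^8 ≡ 43
89^12 = 89^8·89^4 ≡ 50
89^16 ≡ 112
89^24 = 89^16·89^8 ≡ 184
89^32 ≡ 192
89^48 = 89^32·89^16 ≡ 81
89^64 ≡ 1  ← first divisor giving 1
The order is 64.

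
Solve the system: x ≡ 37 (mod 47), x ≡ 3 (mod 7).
178

Using Chinese Remainder Theorem:
M = 47 × 7 = 329
M1 = 7, M2 = 47
y1 = 7^(-1) mod 47 = 27
y2 = 47^(-1) mod 7 = 3
x = (37×7×27 + 3×47×3) mod 329 = 178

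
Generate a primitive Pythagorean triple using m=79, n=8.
(6177, 1264, 6305)

Euclid's formula: a = m² - n², b = 2mn, c = m² + n²
m = 79, n = 8
a = 79² - 8² = 6241 - 64 = 6177
b = 2 × 79 × 8 = 1264
c = 79² + 8² = 6241 + 64 = 6305
Verification: 6177² + 1264² = 38155329 + 1597696 = 39753025 = 6305² ✓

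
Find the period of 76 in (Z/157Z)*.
78

157 is prime, so ord(76) divides φ(157) = 156.
Divisors of 156: 1, 2, 3, 4, 6, 12, 13, 26, 39, 52, 78, 156.
Repeated squaring: 76^1 ≡ 76, 76^2 ≡ 124, 76^4 ≡ 147, 76^8 ≡ 100, 76^16 ≡ 109, 76^32 ≡ 106, 76^64 ≡ 89, 76^128 ≡ 71 (mod 157).
Test 76^d mod 157 for each divisor d in increasing order:
76^1 ≡ 76
76^2 ≡ 124
76^3 = 76^2·76^1 ≡ 4
76^4 ≡ 147
76^6 = 76^4·76^2 ≡ 16
76^12 = 76^8·76^4 ≡ 99
76^13 = 76^8·76^4·76^1 ≡ 145
76^26 = 76^16·76^8·76^2 ≡ 144
76^39 = 76^32·76^4·76^2·76^1 ≡ 156
76^52 = 76^32·76^16·76^4 ≡ 12
76^78 = 76^64·76^8·76^4·76^2 ≡ 1  ← first divisor giving 1
The order is 78.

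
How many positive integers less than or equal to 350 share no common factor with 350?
120

350 = 2 × 5^2 × 7
φ(n) = n × ∏(1 - 1/p) for each prime p dividing n
φ(350) = 350 × (1 - 1/2) × (1 - 1/5) × (1 - 1/7) = 120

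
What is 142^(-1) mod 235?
48

gcd(142, 235) = 1, so the inverse exists.
Extended Euclidean algorithm on (235, 142):
235 = 1 × 142 + 93  ⟹  93 = (1)·235 + (-1)·142
142 = 1 × 93 + 49  ⟹  49 = (-1)·235 + (2)·142
93 = 1 × 49 + 44  ⟹  44 = (2)·235 + (-3)·142
49 = 1 × 44 + 5  ⟹  5 = (-3)·235 + (5)·142
44 = 8 × 5 + 4  ⟹  4 = (26)·235 + (-43)·142
5 = 1 × 4 + 1  ⟹  1 = (-29)·235 + (48)·142
So (48)·142 ≡ 1 (mod 235), i.e. 142^(-1) ≡ 48 (mod 235).
Check: 142 × 48 = 6816 ≡ 1 (mod 235)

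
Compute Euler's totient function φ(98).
42

98 = 2 × 7^2
φ(n) = n × ∏(1 - 1/p) for each prime p dividing n
φ(98) = 98 × (1 - 1/2) × (1 - 1/7) = 42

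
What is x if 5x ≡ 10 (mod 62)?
x ≡ 2 (mod 62)

gcd(5, 62) = 1, which divides 10, so solutions exist.
Find 5^(-1) mod 62 by the extended Euclidean algorithm:
62 = 12 × 5 + 2  ⟹  2 = (1)·62 + (-12)·5
5 = 2 × 2 + 1  ⟹  1 = (-2)·62 + (25)·5
So (25)·5 ≡ 1 (mod 62), i.e. 5^(-1) ≡ 25 (mod 62).
x ≡ 25 × 10 = 250 ≡ 2 (mod 62).
Check: 5 × 2 = 10 ≡ 10 (mod 62).
Unique solution: x ≡ 2 (mod 62)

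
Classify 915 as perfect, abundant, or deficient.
deficient

Proper divisors of 915: sum = 1 + 3 + 5 + 15 + 61 + 183 + 305 = 573
Since 573 < 915, 915 is deficient.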